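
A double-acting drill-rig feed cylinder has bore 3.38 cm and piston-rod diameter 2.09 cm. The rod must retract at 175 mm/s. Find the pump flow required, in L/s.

Q ≈ 0.0970 L/s

Rod-side annular area A_ann = π/4 × (3.38² − 2.09²) = 5.542 cm^2
Q = A × v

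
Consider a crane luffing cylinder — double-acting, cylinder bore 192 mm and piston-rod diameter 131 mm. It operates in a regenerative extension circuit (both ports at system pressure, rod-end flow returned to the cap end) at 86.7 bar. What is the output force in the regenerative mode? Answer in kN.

F ≈ 117 kN

With equal pressure on both faces, forces on the annular region cancel; the net push is pressure × rod cross-section.
Rod cross-section A_rod = π/4 × (131 mm)² = 13480 mm^2
F = P × A_rod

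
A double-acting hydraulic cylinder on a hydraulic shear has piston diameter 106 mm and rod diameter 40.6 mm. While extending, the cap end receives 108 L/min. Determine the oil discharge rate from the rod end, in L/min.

Q_out ≈ 92.2 L/min

Cap-side area A_cap = π/4 × (106 mm)² = 8825 mm^2
Rod-side annular area A_ann = π/4 × (106² − 40.6²) = 7530 mm^2
Piston speed v = Q_in/A_cap; rod-end outflow Q_out = v × A_ann = Q_in × A_ann/A_cap.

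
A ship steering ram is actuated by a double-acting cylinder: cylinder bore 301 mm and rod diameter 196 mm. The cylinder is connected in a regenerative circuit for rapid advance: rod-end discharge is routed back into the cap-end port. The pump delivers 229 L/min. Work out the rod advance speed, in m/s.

v ≈ 0.126 m/s

In regeneration the rod-end outflow joins the pump flow into the cap end, so the net volume the pump must supply per unit advance equals the rod cross-section area.
Rod cross-section A_rod = π/4 × (196 mm)² = 30170 mm^2
v = Q_pump / A_rod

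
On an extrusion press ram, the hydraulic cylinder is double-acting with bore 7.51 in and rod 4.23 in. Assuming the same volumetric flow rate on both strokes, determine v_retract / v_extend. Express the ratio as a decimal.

Cap-side area A_cap = π/4 × (7.51 in)² = 44.30 in^2
Rod-side annular area A_ann = π/4 × (7.51² − 4.23²) = 30.24 in^2
For equal Q, v ∝ 1/A, so v_ret/v_ext = A_cap/A_ann.

v_ret/v_ext ≈ 1.46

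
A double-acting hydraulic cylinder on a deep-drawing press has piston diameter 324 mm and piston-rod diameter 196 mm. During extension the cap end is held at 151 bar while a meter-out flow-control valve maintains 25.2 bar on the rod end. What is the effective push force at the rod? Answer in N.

Cap-side area A_cap = π/4 × (324 mm)² = 82450 mm^2
Rod-side annular area A_ann = π/4 × (324² − 196²) = 52280 mm^2
Net thrust = P_cap·A_cap − P_rod·A_ann = 1.245e6 N − 1.317e5 N

F ≈ 1.11e6 N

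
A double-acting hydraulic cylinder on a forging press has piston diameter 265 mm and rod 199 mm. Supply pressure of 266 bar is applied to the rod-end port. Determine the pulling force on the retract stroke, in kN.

Rod-side annular area A_ann = π/4 × (265² − 199²) = 24050 mm^2
On retraction the pressure acts on the annular area (bore minus rod).
F = P × A_ann

F ≈ 640 kN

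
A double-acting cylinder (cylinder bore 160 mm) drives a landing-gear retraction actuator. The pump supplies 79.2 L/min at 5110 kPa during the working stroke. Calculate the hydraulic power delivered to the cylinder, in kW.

Hydraulic power = P × Q

W ≈ 6.75 kW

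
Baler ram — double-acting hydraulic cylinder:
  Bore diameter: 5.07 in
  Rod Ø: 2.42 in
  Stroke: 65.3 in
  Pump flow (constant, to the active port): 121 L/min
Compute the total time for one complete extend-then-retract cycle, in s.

t ≈ 19.0 s

Cap-side area A_cap = π/4 × (5.07 in)² = 20.19 in^2
Rod-side annular area A_ann = π/4 × (5.07² − 2.42²) = 15.59 in^2
t_ext = A_cap·L/Q = 10.71 s
t_ret = A_ann·L/Q = 8.272 s
t_cycle = t_ext + t_ret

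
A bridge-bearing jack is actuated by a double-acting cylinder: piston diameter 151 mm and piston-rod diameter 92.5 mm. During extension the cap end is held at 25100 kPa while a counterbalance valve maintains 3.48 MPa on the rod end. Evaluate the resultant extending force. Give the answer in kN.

Cap-side area A_cap = π/4 × (151 mm)² = 17910 mm^2
Rod-side annular area A_ann = π/4 × (151² − 92.5²) = 11190 mm^2
Net thrust = P_cap·A_cap − P_rod·A_ann = 449.5 kN − 38.93 kN

F ≈ 411 kN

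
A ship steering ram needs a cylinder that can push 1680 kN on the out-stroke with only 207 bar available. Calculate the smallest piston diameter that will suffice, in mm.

D ≈ 321 mm

Extension force acts on the full piston face: F = P × (π/4)D².
D = √(4F / (πP)) = √(4 × 1680 kN / (π × 207 bar))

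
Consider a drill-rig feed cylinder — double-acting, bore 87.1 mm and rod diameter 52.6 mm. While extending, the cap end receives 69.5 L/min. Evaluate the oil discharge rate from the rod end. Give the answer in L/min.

Q_out ≈ 44.2 L/min

Cap-side area A_cap = π/4 × (87.1 mm)² = 5958 mm^2
Rod-side annular area A_ann = π/4 × (87.1² − 52.6²) = 3785 mm^2
Piston speed v = Q_in/A_cap; rod-end outflow Q_out = v × A_ann = Q_in × A_ann/A_cap.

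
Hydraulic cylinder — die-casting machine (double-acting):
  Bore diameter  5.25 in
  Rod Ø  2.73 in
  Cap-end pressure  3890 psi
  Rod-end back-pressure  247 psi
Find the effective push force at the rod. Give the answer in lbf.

Cap-side area A_cap = π/4 × (5.25 in)² = 21.65 in^2
Rod-side annular area A_ann = π/4 × (5.25² − 2.73²) = 15.79 in^2
Net thrust = P_cap·A_cap − P_rod·A_ann = 84210 lbf − 3901 lbf

F ≈ 80300 lbf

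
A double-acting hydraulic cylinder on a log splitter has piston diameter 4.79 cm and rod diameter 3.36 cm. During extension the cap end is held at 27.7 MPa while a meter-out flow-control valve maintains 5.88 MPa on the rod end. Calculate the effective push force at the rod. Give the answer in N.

Cap-side area A_cap = π/4 × (4.79 cm)² = 18.02 cm^2
Rod-side annular area A_ann = π/4 × (4.79² − 3.36²) = 9.153 cm^2
Net thrust = P_cap·A_cap − P_rod·A_ann = 49920 N − 5382 N

F ≈ 44500 N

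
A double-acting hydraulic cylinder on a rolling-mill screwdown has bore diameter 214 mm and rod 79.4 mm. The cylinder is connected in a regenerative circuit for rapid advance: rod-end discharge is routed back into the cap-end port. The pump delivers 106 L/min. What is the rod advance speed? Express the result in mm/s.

v ≈ 357 mm/s

In regeneration the rod-end outflow joins the pump flow into the cap end, so the net volume the pump must supply per unit advance equals the rod cross-section area.
Rod cross-section A_rod = π/4 × (79.4 mm)² = 4951 mm^2
v = Q_pump / A_rod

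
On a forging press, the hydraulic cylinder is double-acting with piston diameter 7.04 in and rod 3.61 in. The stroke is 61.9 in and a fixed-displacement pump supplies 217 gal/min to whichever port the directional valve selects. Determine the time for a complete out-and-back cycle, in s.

t ≈ 5.01 s

Cap-side area A_cap = π/4 × (7.04 in)² = 38.93 in^2
Rod-side annular area A_ann = π/4 × (7.04² − 3.61²) = 28.69 in^2
t_ext = A_cap·L/Q = 2.884 s
t_ret = A_ann·L/Q = 2.126 s
t_cycle = t_ext + t_ret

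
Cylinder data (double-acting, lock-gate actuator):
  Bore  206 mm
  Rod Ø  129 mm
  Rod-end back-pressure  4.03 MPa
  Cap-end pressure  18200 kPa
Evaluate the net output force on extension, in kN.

F ≈ 525 kN

Cap-side area A_cap = π/4 × (206 mm)² = 33330 mm^2
Rod-side annular area A_ann = π/4 × (206² − 129²) = 20260 mm^2
Net thrust = P_cap·A_cap − P_rod·A_ann = 606.6 kN − 81.65 kN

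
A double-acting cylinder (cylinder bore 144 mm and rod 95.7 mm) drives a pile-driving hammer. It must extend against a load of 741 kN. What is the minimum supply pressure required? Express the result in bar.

P ≈ 455 bar

Cap-side area A_cap = π/4 × (144 mm)² = 16290 mm^2
P = F / A = 741 kN / A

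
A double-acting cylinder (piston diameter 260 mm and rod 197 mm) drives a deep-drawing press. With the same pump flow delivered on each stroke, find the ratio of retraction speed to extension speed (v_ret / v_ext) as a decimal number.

Cap-side area A_cap = π/4 × (260 mm)² = 53090 mm^2
Rod-side annular area A_ann = π/4 × (260² − 197²) = 22610 mm^2
For equal Q, v ∝ 1/A, so v_ret/v_ext = A_cap/A_ann.

v_ret/v_ext ≈ 2.35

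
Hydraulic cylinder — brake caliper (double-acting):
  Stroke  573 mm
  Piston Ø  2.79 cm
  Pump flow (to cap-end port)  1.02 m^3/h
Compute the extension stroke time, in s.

t ≈ 1.24 s

Cap-side area A_cap = π/4 × (2.79 cm)² = 6.114 cm^2
Swept volume V = A × L; t = V / Q = A·L / Q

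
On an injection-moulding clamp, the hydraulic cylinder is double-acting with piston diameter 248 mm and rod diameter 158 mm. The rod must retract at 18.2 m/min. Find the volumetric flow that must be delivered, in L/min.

Q ≈ 522 L/min

Rod-side annular area A_ann = π/4 × (248² − 158²) = 28700 mm^2
Q = A × v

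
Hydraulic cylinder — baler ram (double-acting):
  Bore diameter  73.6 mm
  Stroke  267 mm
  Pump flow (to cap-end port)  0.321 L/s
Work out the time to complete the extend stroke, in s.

t ≈ 3.54 s

Cap-side area A_cap = π/4 × (73.6 mm)² = 4254 mm^2
Swept volume V = A × L; t = V / Q = A·L / Q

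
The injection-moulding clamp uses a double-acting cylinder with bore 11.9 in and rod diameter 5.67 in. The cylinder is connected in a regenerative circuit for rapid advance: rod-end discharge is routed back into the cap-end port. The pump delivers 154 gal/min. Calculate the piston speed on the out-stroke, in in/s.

In regeneration the rod-end outflow joins the pump flow into the cap end, so the net volume the pump must supply per unit advance equals the rod cross-section area.
Rod cross-section A_rod = π/4 × (5.67 in)² = 25.25 in^2
v = Q_pump / A_rod

v ≈ 23.5 in/s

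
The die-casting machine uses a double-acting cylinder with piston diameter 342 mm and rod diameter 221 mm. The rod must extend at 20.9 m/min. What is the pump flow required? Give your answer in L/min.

Q ≈ 1920 L/min

Cap-side area A_cap = π/4 × (342 mm)² = 91860 mm^2
Q = A × v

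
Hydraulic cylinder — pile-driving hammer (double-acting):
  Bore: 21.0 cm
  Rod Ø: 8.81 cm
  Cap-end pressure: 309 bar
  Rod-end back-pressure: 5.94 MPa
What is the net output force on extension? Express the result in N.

F ≈ 9.01e5 N

Cap-side area A_cap = π/4 × (21.0 cm)² = 346.4 cm^2
Rod-side annular area A_ann = π/4 × (21.0² − 8.81²) = 285.4 cm^2
Net thrust = P_cap·A_cap − P_rod·A_ann = 1.070e6 N − 1.695e5 N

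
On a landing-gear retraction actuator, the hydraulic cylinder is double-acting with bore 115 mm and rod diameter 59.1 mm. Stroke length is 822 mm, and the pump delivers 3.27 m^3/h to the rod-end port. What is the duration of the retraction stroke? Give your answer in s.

t ≈ 6.92 s

Rod-side annular area A_ann = π/4 × (115² − 59.1²) = 7644 mm^2
Swept volume V = A × L; t = V / Q = A·L / Q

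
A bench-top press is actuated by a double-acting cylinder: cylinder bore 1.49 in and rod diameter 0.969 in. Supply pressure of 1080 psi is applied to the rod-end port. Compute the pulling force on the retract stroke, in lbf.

F ≈ 1090 lbf

Rod-side annular area A_ann = π/4 × (1.49² − 0.969²) = 1.006 in^2
On retraction the pressure acts on the annular area (bore minus rod).
F = P × A_ann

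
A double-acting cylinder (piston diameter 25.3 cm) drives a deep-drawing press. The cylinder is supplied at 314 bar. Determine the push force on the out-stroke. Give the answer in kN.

Cap-side area A_cap = π/4 × (25.3 cm)² = 502.7 cm^2
F = P × A_cap = 314 bar × A_cap

F ≈ 1580 kN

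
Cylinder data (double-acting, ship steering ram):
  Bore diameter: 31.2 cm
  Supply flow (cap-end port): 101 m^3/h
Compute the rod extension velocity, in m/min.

Cap-side area A_cap = π/4 × (31.2 cm)² = 764.5 cm^2
v = Q / A

v ≈ 22.0 m/min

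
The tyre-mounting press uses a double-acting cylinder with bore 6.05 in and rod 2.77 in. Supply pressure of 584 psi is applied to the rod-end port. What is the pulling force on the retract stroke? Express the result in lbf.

F ≈ 13300 lbf

Rod-side annular area A_ann = π/4 × (6.05² − 2.77²) = 22.72 in^2
On retraction the pressure acts on the annular area (bore minus rod).
F = P × A_ann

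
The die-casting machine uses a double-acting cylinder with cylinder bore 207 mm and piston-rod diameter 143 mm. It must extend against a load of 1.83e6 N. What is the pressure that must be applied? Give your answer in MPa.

P ≈ 54.4 MPa

Cap-side area A_cap = π/4 × (207 mm)² = 33650 mm^2
P = F / A = 1.83e6 N / A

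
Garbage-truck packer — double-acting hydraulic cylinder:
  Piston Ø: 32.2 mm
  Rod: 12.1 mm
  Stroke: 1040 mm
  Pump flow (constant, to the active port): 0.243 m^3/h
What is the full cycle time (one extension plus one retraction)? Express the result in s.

Cap-side area A_cap = π/4 × (32.2 mm)² = 814.3 mm^2
Rod-side annular area A_ann = π/4 × (32.2² − 12.1²) = 699.3 mm^2
t_ext = A_cap·L/Q = 12.55 s
t_ret = A_ann·L/Q = 10.78 s
t_cycle = t_ext + t_ret

t ≈ 23.3 s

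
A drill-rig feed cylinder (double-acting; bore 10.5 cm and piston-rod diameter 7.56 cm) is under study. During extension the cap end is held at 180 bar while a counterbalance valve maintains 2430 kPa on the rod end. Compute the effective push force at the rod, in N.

F ≈ 1.46e5 N

Cap-side area A_cap = π/4 × (10.5 cm)² = 86.59 cm^2
Rod-side annular area A_ann = π/4 × (10.5² − 7.56²) = 41.70 cm^2
Net thrust = P_cap·A_cap − P_rod·A_ann = 1.559e5 N − 10130 N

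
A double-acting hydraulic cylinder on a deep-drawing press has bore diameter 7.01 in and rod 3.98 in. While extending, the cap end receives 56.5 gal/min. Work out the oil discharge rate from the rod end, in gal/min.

Q_out ≈ 38.3 gal/min

Cap-side area A_cap = π/4 × (7.01 in)² = 38.59 in^2
Rod-side annular area A_ann = π/4 × (7.01² − 3.98²) = 26.15 in^2
Piston speed v = Q_in/A_cap; rod-end outflow Q_out = v × A_ann = Q_in × A_ann/A_cap.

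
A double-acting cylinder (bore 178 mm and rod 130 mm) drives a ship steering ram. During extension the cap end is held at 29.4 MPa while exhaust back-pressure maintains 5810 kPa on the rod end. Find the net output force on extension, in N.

Cap-side area A_cap = π/4 × (178 mm)² = 24880 mm^2
Rod-side annular area A_ann = π/4 × (178² − 130²) = 11610 mm^2
Net thrust = P_cap·A_cap − P_rod·A_ann = 7.316e5 N − 67460 N

F ≈ 6.64e5 N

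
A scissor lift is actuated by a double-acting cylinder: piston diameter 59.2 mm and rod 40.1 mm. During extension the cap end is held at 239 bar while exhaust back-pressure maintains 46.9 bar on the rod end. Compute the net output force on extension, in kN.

F ≈ 58.8 kN

Cap-side area A_cap = π/4 × (59.2 mm)² = 2753 mm^2
Rod-side annular area A_ann = π/4 × (59.2² − 40.1²) = 1490 mm^2
Net thrust = P_cap·A_cap − P_rod·A_ann = 65.79 kN − 6.986 kN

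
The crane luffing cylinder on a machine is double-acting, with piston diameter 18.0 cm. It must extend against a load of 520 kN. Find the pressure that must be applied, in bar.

P ≈ 204 bar

Cap-side area A_cap = π/4 × (18.0 cm)² = 254.5 cm^2
P = F / A = 520 kN / A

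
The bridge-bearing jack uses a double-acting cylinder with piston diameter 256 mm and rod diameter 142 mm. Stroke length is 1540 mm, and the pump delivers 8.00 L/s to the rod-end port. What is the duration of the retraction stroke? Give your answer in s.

Rod-side annular area A_ann = π/4 × (256² − 142²) = 35640 mm^2
Swept volume V = A × L; t = V / Q = A·L / Q

t ≈ 6.86 s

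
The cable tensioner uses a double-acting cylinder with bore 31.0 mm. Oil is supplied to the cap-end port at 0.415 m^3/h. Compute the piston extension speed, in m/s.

v ≈ 0.153 m/s

Cap-side area A_cap = π/4 × (31.0 mm)² = 754.8 mm^2
v = Q / A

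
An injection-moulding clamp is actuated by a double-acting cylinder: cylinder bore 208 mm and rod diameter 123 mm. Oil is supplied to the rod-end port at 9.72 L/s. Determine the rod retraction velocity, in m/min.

Rod-side annular area A_ann = π/4 × (208² − 123²) = 22100 mm^2
Flow into the rod-end port fills the annular volume.
v = Q / A

v ≈ 26.4 m/min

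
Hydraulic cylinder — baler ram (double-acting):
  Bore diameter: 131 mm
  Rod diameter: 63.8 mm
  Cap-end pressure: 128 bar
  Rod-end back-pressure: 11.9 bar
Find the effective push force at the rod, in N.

Cap-side area A_cap = π/4 × (131 mm)² = 13480 mm^2
Rod-side annular area A_ann = π/4 × (131² − 63.8²) = 10280 mm^2
Net thrust = P_cap·A_cap − P_rod·A_ann = 1.725e5 N − 12230 N

F ≈ 1.60e5 N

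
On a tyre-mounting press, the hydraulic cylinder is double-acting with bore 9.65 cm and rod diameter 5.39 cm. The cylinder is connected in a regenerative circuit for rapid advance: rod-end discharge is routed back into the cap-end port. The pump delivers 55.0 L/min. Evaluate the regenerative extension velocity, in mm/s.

In regeneration the rod-end outflow joins the pump flow into the cap end, so the net volume the pump must supply per unit advance equals the rod cross-section area.
Rod cross-section A_rod = π/4 × (5.39 cm)² = 22.82 cm^2
v = Q_pump / A_rod

v ≈ 402 mm/s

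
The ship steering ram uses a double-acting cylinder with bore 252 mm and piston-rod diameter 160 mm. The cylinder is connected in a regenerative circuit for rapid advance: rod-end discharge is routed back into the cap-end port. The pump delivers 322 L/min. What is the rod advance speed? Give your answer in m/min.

In regeneration the rod-end outflow joins the pump flow into the cap end, so the net volume the pump must supply per unit advance equals the rod cross-section area.
Rod cross-section A_rod = π/4 × (160 mm)² = 20110 mm^2
v = Q_pump / A_rod

v ≈ 16.0 m/min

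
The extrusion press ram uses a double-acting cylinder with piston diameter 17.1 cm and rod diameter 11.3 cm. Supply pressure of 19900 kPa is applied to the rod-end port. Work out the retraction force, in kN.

Rod-side annular area A_ann = π/4 × (17.1² − 11.3²) = 129.4 cm^2
On retraction the pressure acts on the annular area (bore minus rod).
F = P × A_ann

F ≈ 257 kN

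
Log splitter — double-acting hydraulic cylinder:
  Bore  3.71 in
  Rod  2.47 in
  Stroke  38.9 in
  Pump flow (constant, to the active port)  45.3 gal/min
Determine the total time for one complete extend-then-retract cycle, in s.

t ≈ 3.75 s

Cap-side area A_cap = π/4 × (3.71 in)² = 10.81 in^2
Rod-side annular area A_ann = π/4 × (3.71² − 2.47²) = 6.019 in^2
t_ext = A_cap·L/Q = 2.411 s
t_ret = A_ann·L/Q = 1.342 s
t_cycle = t_ext + t_ret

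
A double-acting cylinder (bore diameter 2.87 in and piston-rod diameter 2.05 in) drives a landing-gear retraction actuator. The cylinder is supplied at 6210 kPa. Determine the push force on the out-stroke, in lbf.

Cap-side area A_cap = π/4 × (2.87 in)² = 6.469 in^2
F = P × A_cap = 6210 kPa × A_cap

F ≈ 5830 lbf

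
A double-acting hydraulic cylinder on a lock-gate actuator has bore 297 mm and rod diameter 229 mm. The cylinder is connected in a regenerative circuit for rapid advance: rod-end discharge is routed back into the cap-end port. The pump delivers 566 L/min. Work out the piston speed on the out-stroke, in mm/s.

v ≈ 229 mm/s

In regeneration the rod-end outflow joins the pump flow into the cap end, so the net volume the pump must supply per unit advance equals the rod cross-section area.
Rod cross-section A_rod = π/4 × (229 mm)² = 41190 mm^2
v = Q_pump / A_rod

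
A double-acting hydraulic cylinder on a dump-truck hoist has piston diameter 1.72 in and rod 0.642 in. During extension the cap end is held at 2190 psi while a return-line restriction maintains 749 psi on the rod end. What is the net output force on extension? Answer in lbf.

Cap-side area A_cap = π/4 × (1.72 in)² = 2.324 in^2
Rod-side annular area A_ann = π/4 × (1.72² − 0.642²) = 2.000 in^2
Net thrust = P_cap·A_cap − P_rod·A_ann = 5089 lbf − 1498 lbf

F ≈ 3590 lbf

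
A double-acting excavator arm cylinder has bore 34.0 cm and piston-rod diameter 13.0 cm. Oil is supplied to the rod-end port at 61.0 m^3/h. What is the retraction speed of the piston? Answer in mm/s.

Rod-side annular area A_ann = π/4 × (34.0² − 13.0²) = 775.2 cm^2
Flow into the rod-end port fills the annular volume.
v = Q / A

v ≈ 219 mm/s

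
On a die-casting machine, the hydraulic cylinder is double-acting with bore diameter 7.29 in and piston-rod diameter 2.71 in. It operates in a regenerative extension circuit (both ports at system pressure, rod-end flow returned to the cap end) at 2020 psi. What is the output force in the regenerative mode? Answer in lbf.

With equal pressure on both faces, forces on the annular region cancel; the net push is pressure × rod cross-section.
Rod cross-section A_rod = π/4 × (2.71 in)² = 5.768 in^2
F = P × A_rod

F ≈ 11700 lbf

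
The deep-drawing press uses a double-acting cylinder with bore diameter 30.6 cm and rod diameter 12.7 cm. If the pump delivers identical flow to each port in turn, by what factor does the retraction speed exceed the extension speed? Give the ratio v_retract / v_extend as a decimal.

Cap-side area A_cap = π/4 × (30.6 cm)² = 735.4 cm^2
Rod-side annular area A_ann = π/4 × (30.6² − 12.7²) = 608.7 cm^2
For equal Q, v ∝ 1/A, so v_ret/v_ext = A_cap/A_ann.

v_ret/v_ext ≈ 1.21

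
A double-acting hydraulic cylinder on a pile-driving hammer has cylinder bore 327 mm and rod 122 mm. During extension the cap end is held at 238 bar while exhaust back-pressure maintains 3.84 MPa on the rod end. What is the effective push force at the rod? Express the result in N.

Cap-side area A_cap = π/4 × (327 mm)² = 83980 mm^2
Rod-side annular area A_ann = π/4 × (327² − 122²) = 72290 mm^2
Net thrust = P_cap·A_cap − P_rod·A_ann = 1.999e6 N − 2.776e5 N

F ≈ 1.72e6 N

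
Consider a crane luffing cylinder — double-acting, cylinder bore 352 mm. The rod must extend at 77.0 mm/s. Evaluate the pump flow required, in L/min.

Q ≈ 450 L/min

Cap-side area A_cap = π/4 × (352 mm)² = 97310 mm^2
Q = A × v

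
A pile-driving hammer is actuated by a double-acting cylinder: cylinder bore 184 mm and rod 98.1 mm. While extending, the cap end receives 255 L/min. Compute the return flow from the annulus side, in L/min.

Cap-side area A_cap = π/4 × (184 mm)² = 26590 mm^2
Rod-side annular area A_ann = π/4 × (184² − 98.1²) = 19030 mm^2
Piston speed v = Q_in/A_cap; rod-end outflow Q_out = v × A_ann = Q_in × A_ann/A_cap.

Q_out ≈ 183 L/min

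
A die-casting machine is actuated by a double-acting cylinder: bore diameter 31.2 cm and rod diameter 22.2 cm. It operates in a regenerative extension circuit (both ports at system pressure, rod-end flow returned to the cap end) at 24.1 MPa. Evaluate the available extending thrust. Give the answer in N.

With equal pressure on both faces, forces on the annular region cancel; the net push is pressure × rod cross-section.
Rod cross-section A_rod = π/4 × (22.2 cm)² = 387.1 cm^2
F = P × A_rod

F ≈ 9.33e5 N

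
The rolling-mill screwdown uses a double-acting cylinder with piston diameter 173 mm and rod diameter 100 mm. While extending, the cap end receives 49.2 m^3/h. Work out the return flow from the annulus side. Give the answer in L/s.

Q_out ≈ 9.10 L/s

Cap-side area A_cap = π/4 × (173 mm)² = 23510 mm^2
Rod-side annular area A_ann = π/4 × (173² − 100²) = 15650 mm^2
Piston speed v = Q_in/A_cap; rod-end outflow Q_out = v × A_ann = Q_in × A_ann/A_cap.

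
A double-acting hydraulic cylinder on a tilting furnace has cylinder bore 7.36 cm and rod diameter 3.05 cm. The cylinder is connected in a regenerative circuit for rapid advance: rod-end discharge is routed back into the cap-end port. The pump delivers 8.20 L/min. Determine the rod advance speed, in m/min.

In regeneration the rod-end outflow joins the pump flow into the cap end, so the net volume the pump must supply per unit advance equals the rod cross-section area.
Rod cross-section A_rod = π/4 × (3.05 cm)² = 7.306 cm^2
v = Q_pump / A_rod

v ≈ 11.2 m/min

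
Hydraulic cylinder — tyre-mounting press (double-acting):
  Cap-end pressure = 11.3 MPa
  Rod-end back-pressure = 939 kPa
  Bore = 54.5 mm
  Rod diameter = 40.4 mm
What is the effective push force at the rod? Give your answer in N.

F ≈ 25400 N

Cap-side area A_cap = π/4 × (54.5 mm)² = 2333 mm^2
Rod-side annular area A_ann = π/4 × (54.5² − 40.4²) = 1051 mm^2
Net thrust = P_cap·A_cap − P_rod·A_ann = 26360 N − 986.8 N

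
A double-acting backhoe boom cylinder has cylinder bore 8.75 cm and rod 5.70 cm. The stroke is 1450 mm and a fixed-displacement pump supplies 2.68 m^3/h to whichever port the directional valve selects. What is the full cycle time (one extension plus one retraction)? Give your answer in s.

Cap-side area A_cap = π/4 × (8.75 cm)² = 60.13 cm^2
Rod-side annular area A_ann = π/4 × (8.75² − 5.70²) = 34.61 cm^2
t_ext = A_cap·L/Q = 11.71 s
t_ret = A_ann·L/Q = 6.742 s
t_cycle = t_ext + t_ret

t ≈ 18.5 s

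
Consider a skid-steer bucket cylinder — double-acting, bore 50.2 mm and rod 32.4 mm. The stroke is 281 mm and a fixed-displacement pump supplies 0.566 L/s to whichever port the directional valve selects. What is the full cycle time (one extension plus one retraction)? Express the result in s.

Cap-side area A_cap = π/4 × (50.2 mm)² = 1979 mm^2
Rod-side annular area A_ann = π/4 × (50.2² − 32.4²) = 1155 mm^2
t_ext = A_cap·L/Q = 0.9826 s
t_ret = A_ann·L/Q = 0.5733 s
t_cycle = t_ext + t_ret

t ≈ 1.56 s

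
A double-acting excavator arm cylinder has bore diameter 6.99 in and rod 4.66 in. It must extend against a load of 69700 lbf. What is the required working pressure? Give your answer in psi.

P ≈ 1820 psi

Cap-side area A_cap = π/4 × (6.99 in)² = 38.37 in^2
P = F / A = 69700 lbf / A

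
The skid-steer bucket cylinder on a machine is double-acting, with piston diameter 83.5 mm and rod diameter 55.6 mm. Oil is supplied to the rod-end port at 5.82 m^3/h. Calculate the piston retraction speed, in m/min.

v ≈ 31.8 m/min

Rod-side annular area A_ann = π/4 × (83.5² − 55.6²) = 3048 mm^2
Flow into the rod-end port fills the annular volume.
v = Q / A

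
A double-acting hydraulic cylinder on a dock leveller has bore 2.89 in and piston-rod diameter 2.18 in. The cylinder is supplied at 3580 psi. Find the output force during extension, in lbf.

Cap-side area A_cap = π/4 × (2.89 in)² = 6.560 in^2
F = P × A_cap = 3580 psi × A_cap

F ≈ 23500 lbf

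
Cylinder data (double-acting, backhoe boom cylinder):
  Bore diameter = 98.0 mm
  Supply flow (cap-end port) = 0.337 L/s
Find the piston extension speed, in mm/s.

Cap-side area A_cap = π/4 × (98.0 mm)² = 7543 mm^2
v = Q / A

v ≈ 44.7 mm/s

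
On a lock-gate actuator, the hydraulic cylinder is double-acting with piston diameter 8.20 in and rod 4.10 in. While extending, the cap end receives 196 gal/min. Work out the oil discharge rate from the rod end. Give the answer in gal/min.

Q_out ≈ 147 gal/min

Cap-side area A_cap = π/4 × (8.20 in)² = 52.81 in^2
Rod-side annular area A_ann = π/4 × (8.20² − 4.10²) = 39.61 in^2
Piston speed v = Q_in/A_cap; rod-end outflow Q_out = v × A_ann = Q_in × A_ann/A_cap.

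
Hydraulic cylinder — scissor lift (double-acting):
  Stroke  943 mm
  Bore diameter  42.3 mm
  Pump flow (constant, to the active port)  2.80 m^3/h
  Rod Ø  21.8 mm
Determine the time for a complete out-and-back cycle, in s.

Cap-side area A_cap = π/4 × (42.3 mm)² = 1405 mm^2
Rod-side annular area A_ann = π/4 × (42.3² − 21.8²) = 1032 mm^2
t_ext = A_cap·L/Q = 1.704 s
t_ret = A_ann·L/Q = 1.251 s
t_cycle = t_ext + t_ret

t ≈ 2.96 s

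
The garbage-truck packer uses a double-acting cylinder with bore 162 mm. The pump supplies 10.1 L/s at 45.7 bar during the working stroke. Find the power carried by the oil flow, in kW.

W ≈ 46.2 kW

Hydraulic power = P × Q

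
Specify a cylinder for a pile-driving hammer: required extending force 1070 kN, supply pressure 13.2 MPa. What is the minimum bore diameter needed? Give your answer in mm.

Extension force acts on the full piston face: F = P × (π/4)D².
D = √(4F / (πP)) = √(4 × 1070 kN / (π × 13.2 MPa))

D ≈ 321 mm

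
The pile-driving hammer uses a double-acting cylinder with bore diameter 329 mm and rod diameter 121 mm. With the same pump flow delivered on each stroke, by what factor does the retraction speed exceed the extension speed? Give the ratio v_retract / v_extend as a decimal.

v_ret/v_ext ≈ 1.16

Cap-side area A_cap = π/4 × (329 mm)² = 85010 mm^2
Rod-side annular area A_ann = π/4 × (329² − 121²) = 73510 mm^2
For equal Q, v ∝ 1/A, so v_ret/v_ext = A_cap/A_ann.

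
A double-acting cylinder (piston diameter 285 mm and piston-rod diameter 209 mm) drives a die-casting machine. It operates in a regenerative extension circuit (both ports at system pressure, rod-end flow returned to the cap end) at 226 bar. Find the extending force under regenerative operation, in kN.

With equal pressure on both faces, forces on the annular region cancel; the net push is pressure × rod cross-section.
Rod cross-section A_rod = π/4 × (209 mm)² = 34310 mm^2
F = P × A_rod

F ≈ 775 kN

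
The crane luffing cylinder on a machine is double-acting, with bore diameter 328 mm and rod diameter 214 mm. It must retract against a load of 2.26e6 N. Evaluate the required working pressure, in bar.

Rod-side annular area A_ann = π/4 × (328² − 214²) = 48530 mm^2
Retraction: pressure acts on the annular area.
P = F / A = 2.26e6 N / A

P ≈ 466 bar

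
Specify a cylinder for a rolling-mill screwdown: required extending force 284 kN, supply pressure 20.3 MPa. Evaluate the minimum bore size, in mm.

Extension force acts on the full piston face: F = P × (π/4)D².
D = √(4F / (πP)) = √(4 × 284 kN / (π × 20.3 MPa))

D ≈ 133 mm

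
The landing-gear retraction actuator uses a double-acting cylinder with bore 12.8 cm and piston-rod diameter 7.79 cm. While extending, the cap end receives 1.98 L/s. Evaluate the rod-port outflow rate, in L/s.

Cap-side area A_cap = π/4 × (12.8 cm)² = 128.7 cm^2
Rod-side annular area A_ann = π/4 × (12.8² − 7.79²) = 81.02 cm^2
Piston speed v = Q_in/A_cap; rod-end outflow Q_out = v × A_ann = Q_in × A_ann/A_cap.

Q_out ≈ 1.25 L/s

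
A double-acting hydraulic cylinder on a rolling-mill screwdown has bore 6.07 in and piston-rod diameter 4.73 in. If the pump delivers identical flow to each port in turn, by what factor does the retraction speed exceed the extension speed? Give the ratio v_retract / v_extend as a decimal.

Cap-side area A_cap = π/4 × (6.07 in)² = 28.94 in^2
Rod-side annular area A_ann = π/4 × (6.07² − 4.73²) = 11.37 in^2
For equal Q, v ∝ 1/A, so v_ret/v_ext = A_cap/A_ann.

v_ret/v_ext ≈ 2.55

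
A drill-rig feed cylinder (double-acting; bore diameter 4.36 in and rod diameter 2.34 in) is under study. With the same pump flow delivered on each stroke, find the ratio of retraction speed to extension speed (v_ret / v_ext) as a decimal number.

v_ret/v_ext ≈ 1.40

Cap-side area A_cap = π/4 × (4.36 in)² = 14.93 in^2
Rod-side annular area A_ann = π/4 × (4.36² − 2.34²) = 10.63 in^2
For equal Q, v ∝ 1/A, so v_ret/v_ext = A_cap/A_ann.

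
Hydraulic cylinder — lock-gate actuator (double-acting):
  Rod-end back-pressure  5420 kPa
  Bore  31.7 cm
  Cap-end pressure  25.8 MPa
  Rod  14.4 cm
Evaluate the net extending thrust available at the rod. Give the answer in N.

Cap-side area A_cap = π/4 × (31.7 cm)² = 789.2 cm^2
Rod-side annular area A_ann = π/4 × (31.7² − 14.4²) = 626.4 cm^2
Net thrust = P_cap·A_cap − P_rod·A_ann = 2.036e6 N − 3.395e5 N

F ≈ 1.70e6 N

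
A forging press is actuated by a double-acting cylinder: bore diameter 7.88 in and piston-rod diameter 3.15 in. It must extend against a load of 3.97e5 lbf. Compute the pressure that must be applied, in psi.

Cap-side area A_cap = π/4 × (7.88 in)² = 48.77 in^2
P = F / A = 3.97e5 lbf / A

P ≈ 8140 psi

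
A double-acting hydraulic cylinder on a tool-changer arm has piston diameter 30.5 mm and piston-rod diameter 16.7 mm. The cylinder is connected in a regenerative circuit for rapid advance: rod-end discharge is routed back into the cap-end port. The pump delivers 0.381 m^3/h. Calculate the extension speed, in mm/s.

v ≈ 483 mm/s

In regeneration the rod-end outflow joins the pump flow into the cap end, so the net volume the pump must supply per unit advance equals the rod cross-section area.
Rod cross-section A_rod = π/4 × (16.7 mm)² = 219.0 mm^2
v = Q_pump / A_rod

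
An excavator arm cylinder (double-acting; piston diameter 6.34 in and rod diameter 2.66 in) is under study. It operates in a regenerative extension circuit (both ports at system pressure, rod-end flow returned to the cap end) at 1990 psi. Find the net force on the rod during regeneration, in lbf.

With equal pressure on both faces, forces on the annular region cancel; the net push is pressure × rod cross-section.
Rod cross-section A_rod = π/4 × (2.66 in)² = 5.557 in^2
F = P × A_rod

F ≈ 11100 lbf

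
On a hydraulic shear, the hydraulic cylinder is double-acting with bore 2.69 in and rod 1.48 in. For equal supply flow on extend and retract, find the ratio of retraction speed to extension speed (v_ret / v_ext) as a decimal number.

v_ret/v_ext ≈ 1.43

Cap-side area A_cap = π/4 × (2.69 in)² = 5.683 in^2
Rod-side annular area A_ann = π/4 × (2.69² − 1.48²) = 3.963 in^2
For equal Q, v ∝ 1/A, so v_ret/v_ext = A_cap/A_ann.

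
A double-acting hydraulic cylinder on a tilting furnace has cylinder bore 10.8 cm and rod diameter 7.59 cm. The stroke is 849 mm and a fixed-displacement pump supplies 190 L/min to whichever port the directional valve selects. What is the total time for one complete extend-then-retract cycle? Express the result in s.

Cap-side area A_cap = π/4 × (10.8 cm)² = 91.61 cm^2
Rod-side annular area A_ann = π/4 × (10.8² − 7.59²) = 46.36 cm^2
t_ext = A_cap·L/Q = 2.456 s
t_ret = A_ann·L/Q = 1.243 s
t_cycle = t_ext + t_ret

t ≈ 3.70 s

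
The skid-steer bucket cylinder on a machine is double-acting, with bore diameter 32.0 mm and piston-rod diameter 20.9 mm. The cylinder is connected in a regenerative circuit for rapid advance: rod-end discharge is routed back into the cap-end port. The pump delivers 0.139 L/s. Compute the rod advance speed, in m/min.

v ≈ 24.3 m/min

In regeneration the rod-end outflow joins the pump flow into the cap end, so the net volume the pump must supply per unit advance equals the rod cross-section area.
Rod cross-section A_rod = π/4 × (20.9 mm)² = 343.1 mm^2
v = Q_pump / A_rod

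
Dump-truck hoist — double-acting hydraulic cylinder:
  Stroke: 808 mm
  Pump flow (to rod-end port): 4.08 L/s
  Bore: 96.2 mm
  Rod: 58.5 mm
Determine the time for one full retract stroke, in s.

Rod-side annular area A_ann = π/4 × (96.2² − 58.5²) = 4581 mm^2
Swept volume V = A × L; t = V / Q = A·L / Q

t ≈ 0.907 s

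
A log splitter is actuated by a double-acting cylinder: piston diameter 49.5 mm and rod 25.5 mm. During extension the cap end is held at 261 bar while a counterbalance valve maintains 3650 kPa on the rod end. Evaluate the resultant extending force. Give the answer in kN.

F ≈ 45.1 kN

Cap-side area A_cap = π/4 × (49.5 mm)² = 1924 mm^2
Rod-side annular area A_ann = π/4 × (49.5² − 25.5²) = 1414 mm^2
Net thrust = P_cap·A_cap − P_rod·A_ann = 50.23 kN − 5.160 kN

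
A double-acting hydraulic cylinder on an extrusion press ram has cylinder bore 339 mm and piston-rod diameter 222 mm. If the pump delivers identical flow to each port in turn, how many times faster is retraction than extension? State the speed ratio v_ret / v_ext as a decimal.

Cap-side area A_cap = π/4 × (339 mm)² = 90260 mm^2
Rod-side annular area A_ann = π/4 × (339² − 222²) = 51550 mm^2
For equal Q, v ∝ 1/A, so v_ret/v_ext = A_cap/A_ann.

v_ret/v_ext ≈ 1.75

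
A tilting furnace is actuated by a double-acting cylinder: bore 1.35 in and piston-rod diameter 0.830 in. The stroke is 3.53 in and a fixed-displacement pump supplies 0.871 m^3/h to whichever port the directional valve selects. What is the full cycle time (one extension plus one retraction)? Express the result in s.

Cap-side area A_cap = π/4 × (1.35 in)² = 1.431 in^2
Rod-side annular area A_ann = π/4 × (1.35² − 0.830²) = 0.8903 in^2
t_ext = A_cap·L/Q = 0.3422 s
t_ret = A_ann·L/Q = 0.2129 s
t_cycle = t_ext + t_ret

t ≈ 0.555 s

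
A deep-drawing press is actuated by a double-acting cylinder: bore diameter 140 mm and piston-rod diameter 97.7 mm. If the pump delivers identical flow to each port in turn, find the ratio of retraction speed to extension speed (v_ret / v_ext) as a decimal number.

v_ret/v_ext ≈ 1.95

Cap-side area A_cap = π/4 × (140 mm)² = 15390 mm^2
Rod-side annular area A_ann = π/4 × (140² − 97.7²) = 7897 mm^2
For equal Q, v ∝ 1/A, so v_ret/v_ext = A_cap/A_ann.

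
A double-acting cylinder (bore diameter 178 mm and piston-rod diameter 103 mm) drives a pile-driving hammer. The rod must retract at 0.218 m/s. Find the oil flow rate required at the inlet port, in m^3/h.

Rod-side annular area A_ann = π/4 × (178² − 103²) = 16550 mm^2
Q = A × v

Q ≈ 13.0 m^3/h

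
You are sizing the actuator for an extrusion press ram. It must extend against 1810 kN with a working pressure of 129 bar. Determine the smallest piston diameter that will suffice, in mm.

Extension force acts on the full piston face: F = P × (π/4)D².
D = √(4F / (πP)) = √(4 × 1810 kN / (π × 129 bar))

D ≈ 423 mm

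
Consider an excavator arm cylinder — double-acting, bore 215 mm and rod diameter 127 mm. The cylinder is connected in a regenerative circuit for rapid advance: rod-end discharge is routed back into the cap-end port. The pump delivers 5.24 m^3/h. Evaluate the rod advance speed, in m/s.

v ≈ 0.115 m/s

In regeneration the rod-end outflow joins the pump flow into the cap end, so the net volume the pump must supply per unit advance equals the rod cross-section area.
Rod cross-section A_rod = π/4 × (127 mm)² = 12670 mm^2
v = Q_pump / A_rod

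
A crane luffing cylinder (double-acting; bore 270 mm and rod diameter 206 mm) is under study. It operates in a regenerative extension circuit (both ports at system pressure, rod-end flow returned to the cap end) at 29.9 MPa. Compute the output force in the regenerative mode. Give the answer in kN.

F ≈ 997 kN

With equal pressure on both faces, forces on the annular region cancel; the net push is pressure × rod cross-section.
Rod cross-section A_rod = π/4 × (206 mm)² = 33330 mm^2
F = P × A_rod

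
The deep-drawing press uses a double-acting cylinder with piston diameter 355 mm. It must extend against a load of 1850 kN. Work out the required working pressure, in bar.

P ≈ 187 bar

Cap-side area A_cap = π/4 × (355 mm)² = 98980 mm^2
P = F / A = 1850 kN / A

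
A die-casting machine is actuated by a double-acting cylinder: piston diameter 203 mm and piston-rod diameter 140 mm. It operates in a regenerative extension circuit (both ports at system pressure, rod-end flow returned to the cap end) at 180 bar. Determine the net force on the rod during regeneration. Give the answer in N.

With equal pressure on both faces, forces on the annular region cancel; the net push is pressure × rod cross-section.
Rod cross-section A_rod = π/4 × (140 mm)² = 15390 mm^2
F = P × A_rod

F ≈ 2.77e5 N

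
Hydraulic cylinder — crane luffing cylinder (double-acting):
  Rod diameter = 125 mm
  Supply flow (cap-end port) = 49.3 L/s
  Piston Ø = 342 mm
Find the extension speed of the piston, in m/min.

Cap-side area A_cap = π/4 × (342 mm)² = 91860 mm^2
v = Q / A

v ≈ 32.2 m/min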